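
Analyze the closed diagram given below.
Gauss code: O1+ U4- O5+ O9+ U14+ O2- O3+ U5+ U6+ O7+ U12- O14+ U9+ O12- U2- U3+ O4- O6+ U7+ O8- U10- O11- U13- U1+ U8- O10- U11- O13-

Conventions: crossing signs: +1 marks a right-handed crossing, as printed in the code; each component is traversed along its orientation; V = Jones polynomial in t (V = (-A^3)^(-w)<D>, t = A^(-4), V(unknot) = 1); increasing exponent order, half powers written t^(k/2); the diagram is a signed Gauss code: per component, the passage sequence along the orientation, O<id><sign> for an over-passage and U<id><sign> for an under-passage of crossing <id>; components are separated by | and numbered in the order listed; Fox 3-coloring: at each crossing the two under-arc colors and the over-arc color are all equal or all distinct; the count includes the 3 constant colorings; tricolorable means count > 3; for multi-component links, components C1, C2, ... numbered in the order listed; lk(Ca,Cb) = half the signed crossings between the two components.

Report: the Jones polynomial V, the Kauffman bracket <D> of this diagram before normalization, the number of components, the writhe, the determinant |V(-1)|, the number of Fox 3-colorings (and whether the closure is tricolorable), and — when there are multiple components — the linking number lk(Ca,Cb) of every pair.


V = -t^-3 + t^-2 - t^-1 + 3 - t + t^2 - t^3
<D> = -A^-12 + A^-8 - A^-4 + 3 - A^4 + A^8 - A^12 (w = 0)
1 component over 14 crossings, w = 0
27 Fox colorings among 3^14, |V(-1)| = 9: tricolorable
why: V is palindromic (span 6, det 9): t -> 1/t fixes it; necessary, not sufficient, for amphichirality


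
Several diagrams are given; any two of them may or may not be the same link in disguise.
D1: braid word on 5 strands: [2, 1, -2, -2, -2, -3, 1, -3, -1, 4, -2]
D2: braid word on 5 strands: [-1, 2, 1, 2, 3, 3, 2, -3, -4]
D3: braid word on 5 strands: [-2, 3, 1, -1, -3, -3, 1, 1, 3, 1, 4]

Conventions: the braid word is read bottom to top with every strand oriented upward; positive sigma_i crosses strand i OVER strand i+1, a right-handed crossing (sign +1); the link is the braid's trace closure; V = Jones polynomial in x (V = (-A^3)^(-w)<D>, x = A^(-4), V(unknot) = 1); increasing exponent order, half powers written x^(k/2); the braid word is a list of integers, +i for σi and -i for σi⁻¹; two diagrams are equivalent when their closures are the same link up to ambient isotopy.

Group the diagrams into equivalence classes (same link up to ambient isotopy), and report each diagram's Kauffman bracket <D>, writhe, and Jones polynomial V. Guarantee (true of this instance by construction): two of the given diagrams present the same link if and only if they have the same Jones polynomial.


grouping into links: {D1} | {D2} | {D3}
V(D1) = x^(-13/2) - x^(-11/2) + x^(-9/2) - 2x^(-7/2) - x^(-3/2)  (w -3, c 11, <D> = A^-3 + 2A^5 - A^9 + A^13 - A^17)
V(D2) = -x^(1/2) + x^(3/2) - x^(5/2) - x^(9/2)  [9 crossings, <D> = A^-9 + A^-1 - A^3 + A^7, w = +3]
V(D3) = -x^(1/2) - x^(3/2) - x^(5/2) + x^(9/2)  [11 crossings, <D> = -A^-9 + A^-1 + A^3 + A^7, w = +3]
why: 3 classes among 3 diagrams; unequal V(x) rules out equality


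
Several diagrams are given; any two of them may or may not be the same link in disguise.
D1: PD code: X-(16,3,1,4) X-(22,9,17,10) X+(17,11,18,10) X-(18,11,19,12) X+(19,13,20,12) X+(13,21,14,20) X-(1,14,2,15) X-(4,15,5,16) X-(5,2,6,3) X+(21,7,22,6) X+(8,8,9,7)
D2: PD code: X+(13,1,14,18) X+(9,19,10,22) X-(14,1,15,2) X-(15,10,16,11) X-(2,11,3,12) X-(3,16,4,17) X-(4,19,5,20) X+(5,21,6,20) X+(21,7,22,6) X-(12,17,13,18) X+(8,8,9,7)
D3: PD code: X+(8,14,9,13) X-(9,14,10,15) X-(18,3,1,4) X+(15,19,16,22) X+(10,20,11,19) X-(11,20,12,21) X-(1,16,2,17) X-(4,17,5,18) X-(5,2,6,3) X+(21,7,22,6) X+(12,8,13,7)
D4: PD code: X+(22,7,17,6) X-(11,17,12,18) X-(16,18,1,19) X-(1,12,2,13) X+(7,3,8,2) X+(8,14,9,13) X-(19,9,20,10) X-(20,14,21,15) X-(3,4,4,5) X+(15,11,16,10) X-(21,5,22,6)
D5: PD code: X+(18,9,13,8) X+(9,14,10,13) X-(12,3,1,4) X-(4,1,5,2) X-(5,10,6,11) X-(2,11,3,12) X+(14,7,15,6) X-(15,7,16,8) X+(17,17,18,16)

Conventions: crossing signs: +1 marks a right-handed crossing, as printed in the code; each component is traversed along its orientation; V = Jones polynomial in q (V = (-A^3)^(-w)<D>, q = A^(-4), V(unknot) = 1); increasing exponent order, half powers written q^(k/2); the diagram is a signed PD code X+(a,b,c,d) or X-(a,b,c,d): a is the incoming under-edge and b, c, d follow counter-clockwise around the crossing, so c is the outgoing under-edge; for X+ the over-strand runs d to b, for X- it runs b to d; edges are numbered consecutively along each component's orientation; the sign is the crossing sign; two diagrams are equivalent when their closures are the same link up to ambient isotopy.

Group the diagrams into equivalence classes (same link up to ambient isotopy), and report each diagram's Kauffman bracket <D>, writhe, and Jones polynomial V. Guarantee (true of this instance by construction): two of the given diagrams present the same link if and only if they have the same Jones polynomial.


classes: {D1, D2, D3, D5} | {D4}
V(D1) = q^(-7/2) - q^(-5/2) + q^(-3/2) - 2q^(-1/2) - q^(3/2)  [11 crossings, <D> = A^-9 + 2A^-1 - A^3 + A^7 - A^11, w = -1]
D2 (bracket A^-9 + 2A^-1 - A^3 + A^7 - A^11; 11 crossings at w = -1): V = q^(-7/2) - q^(-5/2) + q^(-3/2) - 2q^(-1/2) - q^(3/2)
V(D3) = q^(-7/2) - q^(-5/2) + q^(-3/2) - 2q^(-1/2) - q^(3/2)  (w -1, c 11, <D> = A^-9 + 2A^-1 - A^3 + A^7 - A^11)
V(D4) = -q^(-9/2) - q^(-5/2) + q^(-3/2) - q^(-1/2)  [11 crossings, <D> = A^-7 - A^-3 + A + A^9, w = -3]
D5 (bracket A^-9 + 2A^-1 - A^3 + A^7 - A^11; 9 crossings at w = -1): V = q^(-7/2) - q^(-5/2) + q^(-3/2) - 2q^(-1/2) - q^(3/2)
note: 2 values of V(q) split the 5 diagrams


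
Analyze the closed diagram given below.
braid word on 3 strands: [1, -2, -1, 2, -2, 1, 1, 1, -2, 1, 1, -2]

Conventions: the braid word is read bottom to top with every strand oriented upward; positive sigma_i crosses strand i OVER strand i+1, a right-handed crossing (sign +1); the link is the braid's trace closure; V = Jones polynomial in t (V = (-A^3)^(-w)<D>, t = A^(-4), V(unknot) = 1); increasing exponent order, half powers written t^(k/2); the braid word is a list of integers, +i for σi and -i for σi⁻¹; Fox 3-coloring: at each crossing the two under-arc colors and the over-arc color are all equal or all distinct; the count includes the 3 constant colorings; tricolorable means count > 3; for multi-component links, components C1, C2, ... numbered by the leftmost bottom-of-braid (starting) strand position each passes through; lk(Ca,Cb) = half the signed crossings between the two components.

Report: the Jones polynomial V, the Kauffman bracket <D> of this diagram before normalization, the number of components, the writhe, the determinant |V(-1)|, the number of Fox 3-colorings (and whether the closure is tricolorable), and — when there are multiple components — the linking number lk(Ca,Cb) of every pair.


V = -t^-2 + 3t^-1 - 4 + 6t - 6t^2 + 6t^3 - 5t^4 + 3t^5 - t^6
<D> = -A^-18 + 3A^-14 - 5A^-10 + 6A^-6 - 6A^-2 + 6A^2 - 4A^6 + 3A^10 - A^14 (w = +2)
1 component over 12 crossings, w = +2
3 Fox colorings among 3^12, |V(-1)| = 35: not tricolorable
why: det 35 = |V(-1)|; not divisible by 3, so not tricolorable


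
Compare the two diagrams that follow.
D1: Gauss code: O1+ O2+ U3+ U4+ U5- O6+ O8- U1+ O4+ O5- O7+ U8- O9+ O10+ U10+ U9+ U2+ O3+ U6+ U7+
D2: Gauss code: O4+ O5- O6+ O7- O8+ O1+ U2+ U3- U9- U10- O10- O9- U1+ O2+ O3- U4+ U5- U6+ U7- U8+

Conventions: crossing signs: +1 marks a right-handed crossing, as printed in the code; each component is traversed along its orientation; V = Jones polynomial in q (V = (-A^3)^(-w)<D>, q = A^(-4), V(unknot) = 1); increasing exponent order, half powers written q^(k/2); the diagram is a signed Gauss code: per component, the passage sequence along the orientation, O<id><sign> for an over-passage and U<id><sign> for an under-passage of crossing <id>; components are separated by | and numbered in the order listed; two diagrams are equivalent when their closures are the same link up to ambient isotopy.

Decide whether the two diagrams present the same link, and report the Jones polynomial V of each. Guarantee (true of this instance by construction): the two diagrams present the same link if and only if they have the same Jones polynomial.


equivalent: no
V(D1) = q - q^2 + 2q^3 - q^4 + q^5 - q^6  (w +6, c 10, <D> = -A^-6 + A^-2 - A^2 + 2A^6 - A^10 + A^14)
V(D2) = 1  [10 crossings, <D> = 1, w = 0]
key observation: comparing 2 Jones polynomials yields 2 groups


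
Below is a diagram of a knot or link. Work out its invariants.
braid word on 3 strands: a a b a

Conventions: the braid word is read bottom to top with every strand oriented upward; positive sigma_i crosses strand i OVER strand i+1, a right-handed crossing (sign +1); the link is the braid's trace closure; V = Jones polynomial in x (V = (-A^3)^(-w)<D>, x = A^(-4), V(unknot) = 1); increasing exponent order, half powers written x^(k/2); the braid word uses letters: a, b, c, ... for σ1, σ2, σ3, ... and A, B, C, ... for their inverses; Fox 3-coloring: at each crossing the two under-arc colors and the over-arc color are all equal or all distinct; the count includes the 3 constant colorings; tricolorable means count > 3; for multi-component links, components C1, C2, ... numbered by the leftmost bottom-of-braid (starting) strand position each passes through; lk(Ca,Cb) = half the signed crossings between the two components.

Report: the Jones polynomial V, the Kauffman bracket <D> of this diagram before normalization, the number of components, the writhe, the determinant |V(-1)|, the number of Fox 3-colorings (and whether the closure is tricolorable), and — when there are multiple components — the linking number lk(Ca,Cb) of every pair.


V(x) = x + x^3 - x^4
bracket: -A^-4 + 1 + A^8, w = +4
1 component, writhe +4, over 4 crossings
det 3, colorings 9 of 3^4 — tricolorable
observation: det 3 = |V(-1)|; divisible by 3, so tricolorable


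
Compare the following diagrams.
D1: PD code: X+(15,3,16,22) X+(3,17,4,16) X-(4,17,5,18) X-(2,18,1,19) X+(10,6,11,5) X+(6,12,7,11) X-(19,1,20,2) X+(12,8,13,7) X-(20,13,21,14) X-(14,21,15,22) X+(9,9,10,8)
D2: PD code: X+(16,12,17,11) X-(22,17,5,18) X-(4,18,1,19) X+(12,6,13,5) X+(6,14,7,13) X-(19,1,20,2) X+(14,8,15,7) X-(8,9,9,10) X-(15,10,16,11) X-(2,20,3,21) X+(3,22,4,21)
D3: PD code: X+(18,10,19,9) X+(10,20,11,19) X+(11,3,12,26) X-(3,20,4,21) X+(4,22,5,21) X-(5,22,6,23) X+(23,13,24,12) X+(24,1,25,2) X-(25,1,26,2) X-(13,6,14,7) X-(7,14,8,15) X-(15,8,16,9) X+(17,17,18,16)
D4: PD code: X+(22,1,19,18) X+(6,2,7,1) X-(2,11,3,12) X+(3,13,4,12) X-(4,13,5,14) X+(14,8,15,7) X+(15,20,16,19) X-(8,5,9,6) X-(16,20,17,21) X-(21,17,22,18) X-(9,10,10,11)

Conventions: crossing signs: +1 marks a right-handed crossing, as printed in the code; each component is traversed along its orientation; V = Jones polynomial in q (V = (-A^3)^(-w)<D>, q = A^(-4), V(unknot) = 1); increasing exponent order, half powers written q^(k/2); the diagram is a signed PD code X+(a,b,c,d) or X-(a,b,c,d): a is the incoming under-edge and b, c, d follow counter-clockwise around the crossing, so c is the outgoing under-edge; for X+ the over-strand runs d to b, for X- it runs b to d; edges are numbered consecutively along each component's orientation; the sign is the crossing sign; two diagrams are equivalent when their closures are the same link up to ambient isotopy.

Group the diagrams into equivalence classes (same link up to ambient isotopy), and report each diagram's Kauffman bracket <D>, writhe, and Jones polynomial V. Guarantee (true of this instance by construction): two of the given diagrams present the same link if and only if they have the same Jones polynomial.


grouping into links: {D1, D2} | {D3, D4}
V(D1) = -q^(-3/2) - 2q^(1/2) + q^(3/2) - q^(5/2) + q^(7/2)  (w +1, c 11, <D> = -A^-11 + A^-7 - A^-3 + 2A + A^9)
V(D2) = -q^(-3/2) - 2q^(1/2) + q^(3/2) - q^(5/2) + q^(7/2)  (w -1, c 11, <D> = -A^-17 + A^-13 - A^-9 + 2A^-5 + A^3)
V(D3) = -q^(-5/2) - q^(5/2)  [13 crossings, <D> = A^-7 + A^13, w = +1]
V(D4) = -q^(-5/2) - q^(5/2)  [11 crossings, <D> = A^-13 + A^7, w = -1]
why: 2 values of V(q) split the 4 diagrams


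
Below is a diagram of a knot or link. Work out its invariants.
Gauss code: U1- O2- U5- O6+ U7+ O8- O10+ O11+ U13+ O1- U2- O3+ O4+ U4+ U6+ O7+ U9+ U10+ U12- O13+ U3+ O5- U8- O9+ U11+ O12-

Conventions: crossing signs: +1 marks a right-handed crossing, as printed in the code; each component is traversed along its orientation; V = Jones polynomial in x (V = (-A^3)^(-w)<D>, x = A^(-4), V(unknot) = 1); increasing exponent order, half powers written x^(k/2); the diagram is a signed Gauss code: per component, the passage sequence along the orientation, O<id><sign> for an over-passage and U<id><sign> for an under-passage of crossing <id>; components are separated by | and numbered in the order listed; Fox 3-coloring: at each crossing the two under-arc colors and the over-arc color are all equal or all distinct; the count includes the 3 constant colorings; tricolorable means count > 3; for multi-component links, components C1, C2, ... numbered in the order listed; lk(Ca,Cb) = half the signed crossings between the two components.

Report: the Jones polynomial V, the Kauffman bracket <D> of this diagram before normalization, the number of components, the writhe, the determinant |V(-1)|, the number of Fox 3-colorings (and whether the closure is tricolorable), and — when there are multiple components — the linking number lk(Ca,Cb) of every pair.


V = -x^-2 + 2x^-1 - 2 + 4x - 4x^2 + 4x^3 - 3x^4 + 2x^5 - x^6
<D> = A^-15 - 2A^-11 + 3A^-7 - 4A^-3 + 4A - 4A^5 + 2A^9 - 2A^13 + A^17 (w = +3)
1 component over 13 crossings, w = +3
3 Fox colorings among 3^13, |V(-1)| = 23: not tricolorable
why: w = +3 (over 13 crossings) is diagram-only; (-A^3)^(-3) removes it from V


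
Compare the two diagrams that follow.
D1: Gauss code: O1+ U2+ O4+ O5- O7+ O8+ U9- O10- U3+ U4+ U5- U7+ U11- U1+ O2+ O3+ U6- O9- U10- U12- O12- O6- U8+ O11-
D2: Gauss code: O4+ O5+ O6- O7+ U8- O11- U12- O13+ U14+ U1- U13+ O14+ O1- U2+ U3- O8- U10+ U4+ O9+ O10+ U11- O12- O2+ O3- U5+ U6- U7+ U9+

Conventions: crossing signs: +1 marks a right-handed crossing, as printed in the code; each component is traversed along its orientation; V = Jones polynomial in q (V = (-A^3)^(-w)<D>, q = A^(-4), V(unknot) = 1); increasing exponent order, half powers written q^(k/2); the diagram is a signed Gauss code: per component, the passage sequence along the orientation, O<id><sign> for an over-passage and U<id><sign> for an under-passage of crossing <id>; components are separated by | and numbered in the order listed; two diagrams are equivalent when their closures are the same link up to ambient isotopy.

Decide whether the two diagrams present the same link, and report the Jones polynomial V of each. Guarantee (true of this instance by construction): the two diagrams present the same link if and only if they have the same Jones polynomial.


equivalent: yes
V(D1) = -q^-3 + 2q^-2 - 2q^-1 + 3 - 2q + 2q^2 - q^3  (w 0, c 12, <D> = -A^-12 + 2A^-8 - 2A^-4 + 3 - 2A^4 + 2A^8 - A^12)
D2 (bracket -A^-6 + 2A^-2 - 2A^2 + 3A^6 - 2A^10 + 2A^14 - A^18; 14 crossings at w = +2): V = -q^-3 + 2q^-2 - 2q^-1 + 3 - 2q + 2q^2 - q^3
why: from 12 to 14 crossings by R-moves: one link, two diagrams


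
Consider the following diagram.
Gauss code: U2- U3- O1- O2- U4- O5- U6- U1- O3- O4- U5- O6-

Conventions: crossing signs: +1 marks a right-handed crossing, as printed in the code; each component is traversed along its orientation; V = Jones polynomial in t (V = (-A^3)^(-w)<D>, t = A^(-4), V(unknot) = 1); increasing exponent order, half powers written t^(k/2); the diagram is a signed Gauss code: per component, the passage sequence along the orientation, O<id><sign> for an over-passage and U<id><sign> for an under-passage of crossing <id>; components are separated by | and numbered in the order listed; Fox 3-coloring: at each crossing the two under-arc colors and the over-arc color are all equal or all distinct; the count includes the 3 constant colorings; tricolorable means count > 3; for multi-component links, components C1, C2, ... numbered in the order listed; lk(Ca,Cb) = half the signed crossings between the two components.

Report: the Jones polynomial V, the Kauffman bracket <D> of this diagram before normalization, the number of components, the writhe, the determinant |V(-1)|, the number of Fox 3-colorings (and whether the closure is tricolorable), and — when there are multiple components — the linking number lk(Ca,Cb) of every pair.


V(t) = -t^-7 + t^-6 - t^-5 + t^-4 + t^-2
bracket: A^-10 + A^-2 - A^2 + A^6 - A^10, w = -6
1 component, writhe -6, over 6 crossings
det 5, colorings 3 of 3^6 — not tricolorable
observation: w = -6 (over 6 crossings) is diagram-only; (-A^3)^(6) removes it from V


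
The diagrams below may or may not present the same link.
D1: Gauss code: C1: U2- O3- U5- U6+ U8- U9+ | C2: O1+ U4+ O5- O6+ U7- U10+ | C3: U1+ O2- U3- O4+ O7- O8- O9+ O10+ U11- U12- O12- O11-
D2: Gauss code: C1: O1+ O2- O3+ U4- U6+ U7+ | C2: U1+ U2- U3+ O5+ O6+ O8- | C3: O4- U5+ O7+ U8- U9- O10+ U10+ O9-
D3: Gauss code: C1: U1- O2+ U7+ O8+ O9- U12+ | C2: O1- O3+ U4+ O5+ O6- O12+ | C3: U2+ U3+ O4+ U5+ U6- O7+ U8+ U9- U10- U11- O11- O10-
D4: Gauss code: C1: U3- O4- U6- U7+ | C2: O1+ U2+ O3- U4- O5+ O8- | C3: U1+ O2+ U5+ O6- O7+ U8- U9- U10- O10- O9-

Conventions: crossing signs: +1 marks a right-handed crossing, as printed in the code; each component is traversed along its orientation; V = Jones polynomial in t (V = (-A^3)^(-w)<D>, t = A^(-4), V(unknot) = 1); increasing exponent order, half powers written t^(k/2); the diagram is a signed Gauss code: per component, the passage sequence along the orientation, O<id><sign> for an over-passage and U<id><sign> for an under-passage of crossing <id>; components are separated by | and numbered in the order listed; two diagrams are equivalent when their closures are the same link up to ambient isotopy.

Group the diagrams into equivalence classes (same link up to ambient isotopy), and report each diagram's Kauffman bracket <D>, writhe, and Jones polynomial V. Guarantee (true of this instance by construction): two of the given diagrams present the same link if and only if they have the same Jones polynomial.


equivalence classes: {D1, D4} | {D2} | {D3}
D1 (bracket A^-14 + 2A^-6 + A^2; 12 crossings at w = -2): V = t^-2 + 2 + t^2
D2 (bracket A^-6 + A^-2 + A^2 + A^6; 10 crossings at w = +2): V = 1 + t + t^2 + t^3
D3 (bracket A^-14 + 2A^-6 + A^2; 12 crossings at w = +2): V = t + 2t^3 + t^5
V(D4) = t^-2 + 2 + t^2  [10 crossings, <D> = A^-14 + 2A^-6 + A^2, w = -2]
key observation: 3 classes among 4 diagrams; unequal V(t) rules out equality


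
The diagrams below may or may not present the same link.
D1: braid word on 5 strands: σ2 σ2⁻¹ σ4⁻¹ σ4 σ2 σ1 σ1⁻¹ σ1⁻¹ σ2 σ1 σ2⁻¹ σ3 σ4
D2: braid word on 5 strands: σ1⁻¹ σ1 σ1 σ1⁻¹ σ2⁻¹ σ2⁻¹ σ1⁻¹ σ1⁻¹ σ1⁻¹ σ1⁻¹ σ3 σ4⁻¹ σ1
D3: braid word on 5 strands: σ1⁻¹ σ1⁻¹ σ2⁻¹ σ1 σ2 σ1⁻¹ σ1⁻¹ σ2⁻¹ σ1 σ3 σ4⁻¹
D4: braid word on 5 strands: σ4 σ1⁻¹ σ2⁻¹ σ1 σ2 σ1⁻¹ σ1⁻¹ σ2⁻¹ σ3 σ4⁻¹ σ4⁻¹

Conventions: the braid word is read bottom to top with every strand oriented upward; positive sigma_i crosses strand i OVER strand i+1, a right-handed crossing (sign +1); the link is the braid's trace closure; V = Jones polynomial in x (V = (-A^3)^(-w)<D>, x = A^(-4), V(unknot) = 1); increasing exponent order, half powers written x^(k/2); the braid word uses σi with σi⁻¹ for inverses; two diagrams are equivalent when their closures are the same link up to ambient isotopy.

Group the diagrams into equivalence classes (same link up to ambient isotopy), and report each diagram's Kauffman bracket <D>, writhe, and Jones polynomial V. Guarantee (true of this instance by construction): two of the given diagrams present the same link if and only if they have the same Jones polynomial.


equivalence classes: {D1} | {D2} | {D3, D4}
D1 (bracket A^7 + A^11; 13 crossings at w = +3): V = -x^(-1/2) - x^(1/2)
V(D2) = x^(-13/2) - x^(-11/2) + x^(-9/2) - 2x^(-7/2) - x^(-3/2)  (w -5, c 13, <D> = A^-9 + 2A^-1 - A^3 + A^7 - A^11)
V(D3) = x^(-9/2) - x^(-5/2) - x^(-3/2) - x^(-1/2)  (w -3, c 11, <D> = A^-7 + A^-3 + A - A^9)
D4 (bracket A^-7 + A^-3 + A - A^9; 11 crossings at w = -3): V = x^(-9/2) - x^(-5/2) - x^(-3/2) - x^(-1/2)
observation: comparing 4 Jones polynomials yields 3 groups


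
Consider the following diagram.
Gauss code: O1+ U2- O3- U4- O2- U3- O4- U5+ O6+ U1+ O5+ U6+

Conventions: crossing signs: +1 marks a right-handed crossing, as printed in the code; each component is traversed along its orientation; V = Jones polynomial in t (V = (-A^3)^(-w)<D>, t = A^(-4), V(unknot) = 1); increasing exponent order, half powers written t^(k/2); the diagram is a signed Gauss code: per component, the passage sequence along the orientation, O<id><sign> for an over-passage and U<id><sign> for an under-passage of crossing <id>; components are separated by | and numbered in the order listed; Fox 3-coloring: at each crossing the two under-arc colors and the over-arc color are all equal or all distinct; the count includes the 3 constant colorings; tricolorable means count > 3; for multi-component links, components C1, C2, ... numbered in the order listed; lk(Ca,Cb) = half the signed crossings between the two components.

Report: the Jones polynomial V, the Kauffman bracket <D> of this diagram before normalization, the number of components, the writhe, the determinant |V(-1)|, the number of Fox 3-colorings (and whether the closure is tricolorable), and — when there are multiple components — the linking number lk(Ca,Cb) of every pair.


V = -t^-3 + t^-2 - t^-1 + 3 - t + t^2 - t^3
<D> = -A^-12 + A^-8 - A^-4 + 3 - A^4 + A^8 - A^12 (w = 0)
1 component over 6 crossings, w = 0
27 Fox colorings among 3^6, |V(-1)| = 9: tricolorable
why: |V(-1)| = 9: so tricolorable, since 3 divides 9


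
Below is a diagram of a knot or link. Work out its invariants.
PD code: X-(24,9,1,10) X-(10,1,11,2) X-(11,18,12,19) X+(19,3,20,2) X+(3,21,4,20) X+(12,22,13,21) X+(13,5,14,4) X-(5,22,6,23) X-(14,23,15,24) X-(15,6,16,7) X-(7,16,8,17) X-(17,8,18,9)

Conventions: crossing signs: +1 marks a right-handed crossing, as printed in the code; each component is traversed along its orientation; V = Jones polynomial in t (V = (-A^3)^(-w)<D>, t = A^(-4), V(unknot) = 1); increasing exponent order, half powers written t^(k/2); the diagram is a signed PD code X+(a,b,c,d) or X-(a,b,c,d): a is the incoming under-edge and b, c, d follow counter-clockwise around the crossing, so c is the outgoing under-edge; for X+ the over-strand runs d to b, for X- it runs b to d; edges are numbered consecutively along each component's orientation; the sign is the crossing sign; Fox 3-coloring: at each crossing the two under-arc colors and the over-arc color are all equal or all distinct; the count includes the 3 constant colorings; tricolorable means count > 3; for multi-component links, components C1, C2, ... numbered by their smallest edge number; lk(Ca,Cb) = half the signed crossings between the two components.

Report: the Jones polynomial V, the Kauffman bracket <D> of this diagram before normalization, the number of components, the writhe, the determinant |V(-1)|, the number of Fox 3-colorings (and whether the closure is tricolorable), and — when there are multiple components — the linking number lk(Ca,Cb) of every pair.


V(t) = -t^-6 + t^-5 - t^-4 + 2t^-3 - t^-2 + t^-1
bracket: A^-8 - A^-4 + 2 - A^4 + A^8 - A^12, w = -4
1 component, writhe -4, over 12 crossings
det 7, colorings 3 of 3^12 — not tricolorable
observation: w = -4 shifts under R1 moves; the (-A^3)^(4) factor cancels that in V


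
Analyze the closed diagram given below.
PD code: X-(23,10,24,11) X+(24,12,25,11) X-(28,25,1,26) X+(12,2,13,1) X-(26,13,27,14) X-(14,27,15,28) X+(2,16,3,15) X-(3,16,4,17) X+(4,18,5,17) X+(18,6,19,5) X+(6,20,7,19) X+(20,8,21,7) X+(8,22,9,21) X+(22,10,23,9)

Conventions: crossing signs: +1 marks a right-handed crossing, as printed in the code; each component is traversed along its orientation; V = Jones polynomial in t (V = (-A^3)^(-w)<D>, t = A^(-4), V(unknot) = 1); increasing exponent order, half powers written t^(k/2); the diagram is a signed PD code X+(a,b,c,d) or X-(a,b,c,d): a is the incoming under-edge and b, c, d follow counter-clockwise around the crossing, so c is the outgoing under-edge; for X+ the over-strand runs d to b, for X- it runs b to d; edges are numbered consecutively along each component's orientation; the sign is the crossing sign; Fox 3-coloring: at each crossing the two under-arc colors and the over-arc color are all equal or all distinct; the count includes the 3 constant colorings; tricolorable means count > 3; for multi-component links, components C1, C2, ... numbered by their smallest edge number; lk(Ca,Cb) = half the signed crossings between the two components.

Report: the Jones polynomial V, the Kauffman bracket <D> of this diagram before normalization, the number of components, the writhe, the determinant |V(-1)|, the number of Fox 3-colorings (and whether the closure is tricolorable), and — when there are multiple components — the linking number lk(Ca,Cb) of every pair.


Jones polynomial: V(t) = -t^-1 + 2 - 2t + 4t^2 - 4t^3 + 5t^4 - 5t^5 + 4t^6 - 3t^7 + 2t^8 - t^9
<D> = -A^-24 + 2A^-20 - 3A^-16 + 4A^-12 - 5A^-8 + 5A^-4 - 4 + 4A^4 - 2A^8 + 2A^12 - A^16; writhe +4
components 1, writhe +4 (14 crossings)
3-colorings: 9 of 3^14, det 33 — tricolorable
note: w = +4 shifts under R1 moves; the (-A^3)^(-4) factor cancels that in V


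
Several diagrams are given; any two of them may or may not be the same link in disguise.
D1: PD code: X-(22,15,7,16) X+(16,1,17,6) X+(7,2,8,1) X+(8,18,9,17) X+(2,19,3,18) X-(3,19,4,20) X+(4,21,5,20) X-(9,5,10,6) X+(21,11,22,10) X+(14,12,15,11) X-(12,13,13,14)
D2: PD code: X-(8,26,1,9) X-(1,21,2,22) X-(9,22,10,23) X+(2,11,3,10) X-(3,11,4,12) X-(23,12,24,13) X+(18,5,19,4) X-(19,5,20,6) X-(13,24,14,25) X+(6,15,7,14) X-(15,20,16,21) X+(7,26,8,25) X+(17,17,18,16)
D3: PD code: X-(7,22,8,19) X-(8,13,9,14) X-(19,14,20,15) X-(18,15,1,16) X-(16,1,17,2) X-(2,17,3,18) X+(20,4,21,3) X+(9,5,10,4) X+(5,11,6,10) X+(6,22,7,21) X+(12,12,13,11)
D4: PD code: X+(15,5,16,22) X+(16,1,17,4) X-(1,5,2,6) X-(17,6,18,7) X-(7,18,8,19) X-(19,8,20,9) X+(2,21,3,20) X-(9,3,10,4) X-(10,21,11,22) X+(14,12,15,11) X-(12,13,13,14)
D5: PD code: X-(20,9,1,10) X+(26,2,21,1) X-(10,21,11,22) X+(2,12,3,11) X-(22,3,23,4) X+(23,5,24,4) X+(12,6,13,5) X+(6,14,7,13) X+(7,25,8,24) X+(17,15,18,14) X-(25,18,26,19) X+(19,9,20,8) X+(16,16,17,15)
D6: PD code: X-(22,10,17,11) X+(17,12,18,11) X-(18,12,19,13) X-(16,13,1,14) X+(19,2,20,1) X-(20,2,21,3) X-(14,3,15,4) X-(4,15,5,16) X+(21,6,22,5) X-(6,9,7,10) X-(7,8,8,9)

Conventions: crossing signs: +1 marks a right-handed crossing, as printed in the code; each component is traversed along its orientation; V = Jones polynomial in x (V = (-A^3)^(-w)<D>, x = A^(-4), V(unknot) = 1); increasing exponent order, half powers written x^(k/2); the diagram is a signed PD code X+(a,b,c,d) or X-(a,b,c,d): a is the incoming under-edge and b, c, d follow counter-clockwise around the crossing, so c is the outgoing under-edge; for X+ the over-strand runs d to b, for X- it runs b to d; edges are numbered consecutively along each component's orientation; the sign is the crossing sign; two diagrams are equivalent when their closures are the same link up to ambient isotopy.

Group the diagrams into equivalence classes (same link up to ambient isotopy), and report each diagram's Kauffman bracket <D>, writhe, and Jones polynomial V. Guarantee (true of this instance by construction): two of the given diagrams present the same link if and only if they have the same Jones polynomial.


classes: {D1} | {D2, D3, D4, D6} | {D5}
V(D1) = -x^(1/2) - x^(5/2)  [11 crossings, <D> = A^-1 + A^7, w = +3]
V(D2) = x^(-9/2) - x^(-5/2) - x^(-3/2) - x^(-1/2)  [13 crossings, <D> = A^-7 + A^-3 + A - A^9, w = -3]
V(D3) = x^(-9/2) - x^(-5/2) - x^(-3/2) - x^(-1/2)  [11 crossings, <D> = A^-1 + A^3 + A^7 - A^15, w = -1]
V(D4) = x^(-9/2) - x^(-5/2) - x^(-3/2) - x^(-1/2)  [11 crossings, <D> = A^-7 + A^-3 + A - A^9, w = -3]
D5 (bracket -A^-3 + A^5 + A^9 + A^13; 13 crossings at w = +5): V = -x^(1/2) - x^(3/2) - x^(5/2) + x^(9/2)
D6 (bracket A^-13 + A^-9 + A^-5 - A^3; 11 crossings at w = -5): V = x^(-9/2) - x^(-5/2) - x^(-3/2) - x^(-1/2)
note: V(x) takes 3 values over 6 diagrams, fixing the grouping


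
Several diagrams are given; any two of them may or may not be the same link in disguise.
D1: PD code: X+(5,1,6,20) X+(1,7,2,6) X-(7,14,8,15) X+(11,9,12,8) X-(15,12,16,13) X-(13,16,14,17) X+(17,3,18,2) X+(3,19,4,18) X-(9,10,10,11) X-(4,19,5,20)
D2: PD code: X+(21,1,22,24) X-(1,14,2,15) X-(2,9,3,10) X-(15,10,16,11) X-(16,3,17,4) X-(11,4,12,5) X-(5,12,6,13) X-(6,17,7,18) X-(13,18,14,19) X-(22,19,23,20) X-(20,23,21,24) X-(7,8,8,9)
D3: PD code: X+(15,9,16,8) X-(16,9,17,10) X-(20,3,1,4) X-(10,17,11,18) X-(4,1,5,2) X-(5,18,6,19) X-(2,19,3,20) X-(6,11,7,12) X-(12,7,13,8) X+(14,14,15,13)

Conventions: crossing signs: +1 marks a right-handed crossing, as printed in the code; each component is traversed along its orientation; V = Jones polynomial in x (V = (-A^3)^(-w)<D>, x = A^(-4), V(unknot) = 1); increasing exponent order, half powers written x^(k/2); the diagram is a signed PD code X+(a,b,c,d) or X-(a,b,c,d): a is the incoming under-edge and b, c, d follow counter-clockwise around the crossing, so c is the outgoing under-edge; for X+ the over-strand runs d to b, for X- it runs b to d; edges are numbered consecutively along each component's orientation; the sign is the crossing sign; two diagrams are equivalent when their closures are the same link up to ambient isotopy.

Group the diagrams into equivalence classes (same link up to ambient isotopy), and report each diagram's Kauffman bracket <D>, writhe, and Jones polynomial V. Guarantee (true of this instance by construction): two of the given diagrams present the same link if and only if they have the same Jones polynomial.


classes: {D1} | {D2} | {D3}
V(D1) = -x^-3 + x^-2 - x^-1 + 3 - x + x^2 - x^3  [10 crossings, <D> = -A^-12 + A^-8 - A^-4 + 3 - A^4 + A^8 - A^12, w = 0]
V(D2) = -x^-8 + x^-5 + x^-3  [12 crossings, <D> = A^-18 + A^-10 - A^2, w = -10]
D3 (bracket A^-10 + 2A^-2 - 2A^2 + A^6 - 2A^10 + A^14; 10 crossings at w = -6): V = x^-8 - 2x^-7 + x^-6 - 2x^-5 + 2x^-4 + x^-2
note: 3 classes among 3 diagrams; unequal V(x) rules out equality


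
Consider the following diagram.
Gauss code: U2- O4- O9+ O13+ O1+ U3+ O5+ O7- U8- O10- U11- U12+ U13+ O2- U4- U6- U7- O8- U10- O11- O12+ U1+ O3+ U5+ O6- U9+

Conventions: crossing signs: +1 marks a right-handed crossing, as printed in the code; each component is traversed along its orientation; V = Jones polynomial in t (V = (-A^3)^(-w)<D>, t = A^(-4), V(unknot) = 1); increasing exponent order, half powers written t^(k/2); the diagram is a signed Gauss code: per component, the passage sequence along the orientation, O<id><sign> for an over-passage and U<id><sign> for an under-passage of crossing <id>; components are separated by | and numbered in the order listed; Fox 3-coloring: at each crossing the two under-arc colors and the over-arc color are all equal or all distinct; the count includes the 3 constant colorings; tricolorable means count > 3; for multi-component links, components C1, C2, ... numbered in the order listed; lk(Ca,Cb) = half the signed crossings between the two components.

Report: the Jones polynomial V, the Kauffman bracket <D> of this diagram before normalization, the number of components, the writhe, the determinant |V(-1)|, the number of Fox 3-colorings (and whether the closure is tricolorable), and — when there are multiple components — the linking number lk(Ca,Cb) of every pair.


Jones polynomial: V(t) = -t^-5 + t^-4 - t^-3 + 2t^-2 - t^-1 + 2 - t
<D> = A^-7 - 2A^-3 + A - 2A^5 + A^9 - A^13 + A^17; writhe -1
components 1, writhe -1 (13 crossings)
3-colorings: 9 of 3^13, det 9 — tricolorable
note: det 9 = |V(-1)|; divisible by 3, so tricolorable


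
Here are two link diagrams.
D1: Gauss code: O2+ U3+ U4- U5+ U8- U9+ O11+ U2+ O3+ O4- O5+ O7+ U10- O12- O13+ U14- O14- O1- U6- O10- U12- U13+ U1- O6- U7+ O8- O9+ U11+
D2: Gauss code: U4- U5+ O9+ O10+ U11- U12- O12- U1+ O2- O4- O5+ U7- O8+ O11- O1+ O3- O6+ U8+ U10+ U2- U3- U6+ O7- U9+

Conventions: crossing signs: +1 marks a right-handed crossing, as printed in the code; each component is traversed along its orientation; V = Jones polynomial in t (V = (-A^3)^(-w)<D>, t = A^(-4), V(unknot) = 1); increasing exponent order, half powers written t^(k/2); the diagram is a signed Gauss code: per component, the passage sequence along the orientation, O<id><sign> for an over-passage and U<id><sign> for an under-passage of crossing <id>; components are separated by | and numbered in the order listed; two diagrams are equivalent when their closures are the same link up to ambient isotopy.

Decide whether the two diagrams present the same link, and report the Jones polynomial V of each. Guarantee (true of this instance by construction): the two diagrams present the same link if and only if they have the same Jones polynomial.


same link: no
V(D1) = -t^-3 + t^-2 - t^-1 + 3 - t + t^2 - t^3  [14 crossings, <D> = -A^-12 + A^-8 - A^-4 + 3 - A^4 + A^8 - A^12, w = 0]
V(D2) = 1  (w 0, c 12, <D> = 1)
note: 2 classes among 2 diagrams; unequal V(t) rules out equality


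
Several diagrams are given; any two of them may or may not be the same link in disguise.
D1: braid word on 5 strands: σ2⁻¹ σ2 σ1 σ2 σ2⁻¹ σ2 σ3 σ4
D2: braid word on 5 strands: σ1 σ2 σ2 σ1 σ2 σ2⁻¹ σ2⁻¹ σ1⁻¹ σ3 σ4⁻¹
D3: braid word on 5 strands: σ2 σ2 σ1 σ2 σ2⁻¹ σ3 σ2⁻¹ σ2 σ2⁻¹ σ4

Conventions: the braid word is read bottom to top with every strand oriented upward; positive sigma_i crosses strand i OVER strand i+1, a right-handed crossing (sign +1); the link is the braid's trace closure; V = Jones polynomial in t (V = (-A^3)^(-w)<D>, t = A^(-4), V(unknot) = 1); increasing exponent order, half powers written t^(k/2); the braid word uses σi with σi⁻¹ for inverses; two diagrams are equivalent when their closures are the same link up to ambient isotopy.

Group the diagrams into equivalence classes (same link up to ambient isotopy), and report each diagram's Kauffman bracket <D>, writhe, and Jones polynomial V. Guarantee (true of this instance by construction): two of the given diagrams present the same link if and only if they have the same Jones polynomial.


classes: {D1, D2, D3}
V(D1) = 1  [8 crossings, <D> = A^12, w = +4]
V(D2) = 1  [10 crossings, <D> = A^6, w = +2]
V(D3) = 1  (w +4, c 10, <D> = A^12)
insight: one V(t) for all 3 diagrams — one class (guaranteed)


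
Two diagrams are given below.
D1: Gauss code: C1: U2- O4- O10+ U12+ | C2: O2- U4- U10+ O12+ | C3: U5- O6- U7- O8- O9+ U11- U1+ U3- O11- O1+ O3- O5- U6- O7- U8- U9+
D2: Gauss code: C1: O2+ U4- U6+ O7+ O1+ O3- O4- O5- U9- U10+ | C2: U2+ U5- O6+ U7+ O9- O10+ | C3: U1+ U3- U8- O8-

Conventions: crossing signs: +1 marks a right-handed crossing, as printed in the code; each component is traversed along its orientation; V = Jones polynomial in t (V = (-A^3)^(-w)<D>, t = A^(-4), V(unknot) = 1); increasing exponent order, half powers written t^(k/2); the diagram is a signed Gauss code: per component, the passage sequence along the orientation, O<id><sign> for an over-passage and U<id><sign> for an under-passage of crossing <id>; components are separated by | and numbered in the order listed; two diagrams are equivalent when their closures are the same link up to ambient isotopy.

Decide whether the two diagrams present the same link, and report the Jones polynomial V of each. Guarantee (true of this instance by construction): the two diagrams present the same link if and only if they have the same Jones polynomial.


equivalent: no
D1 (bracket A^-12 + 2A^-8 + 2A^-4 + 1 - A^4 - A^8; 12 crossings at w = -4): V = -t^-5 - t^-4 + t^-3 + 2t^-2 + 2t^-1 + 1
V(D2) = 1 + t + t^2 + t^3  (w 0, c 10, <D> = A^-12 + A^-8 + A^-4 + 1)
key observation: comparing 2 Jones polynomials yields 2 groups


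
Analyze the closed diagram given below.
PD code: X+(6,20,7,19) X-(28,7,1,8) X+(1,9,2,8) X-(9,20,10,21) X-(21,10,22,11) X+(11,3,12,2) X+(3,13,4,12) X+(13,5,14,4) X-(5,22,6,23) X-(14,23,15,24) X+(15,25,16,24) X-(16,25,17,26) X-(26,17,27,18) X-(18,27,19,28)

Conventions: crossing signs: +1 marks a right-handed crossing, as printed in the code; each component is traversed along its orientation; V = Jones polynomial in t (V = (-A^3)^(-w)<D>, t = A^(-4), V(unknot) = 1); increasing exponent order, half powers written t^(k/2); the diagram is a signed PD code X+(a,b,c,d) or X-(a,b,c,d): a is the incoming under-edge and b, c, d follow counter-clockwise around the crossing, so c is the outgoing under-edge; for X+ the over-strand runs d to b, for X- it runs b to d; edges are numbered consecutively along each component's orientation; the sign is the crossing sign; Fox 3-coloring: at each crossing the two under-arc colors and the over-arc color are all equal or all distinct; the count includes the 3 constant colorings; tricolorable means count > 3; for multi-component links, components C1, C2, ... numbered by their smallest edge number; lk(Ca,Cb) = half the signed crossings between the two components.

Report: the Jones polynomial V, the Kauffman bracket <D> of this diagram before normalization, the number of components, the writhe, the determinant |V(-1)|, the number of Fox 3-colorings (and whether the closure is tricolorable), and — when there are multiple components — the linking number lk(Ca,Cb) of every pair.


Jones polynomial: V(t) = -t^-5 + t^-4 - t^-3 + 2t^-2 - t^-1 + 2 - t
<D> = -A^-10 + 2A^-6 - A^-2 + 2A^2 - A^6 + A^10 - A^14; writhe -2
components 1, writhe -2 (14 crossings)
3-colorings: 9 of 3^14, det 9 — tricolorable
note: V spans 6 powers of t: at least 6 crossings in any diagram


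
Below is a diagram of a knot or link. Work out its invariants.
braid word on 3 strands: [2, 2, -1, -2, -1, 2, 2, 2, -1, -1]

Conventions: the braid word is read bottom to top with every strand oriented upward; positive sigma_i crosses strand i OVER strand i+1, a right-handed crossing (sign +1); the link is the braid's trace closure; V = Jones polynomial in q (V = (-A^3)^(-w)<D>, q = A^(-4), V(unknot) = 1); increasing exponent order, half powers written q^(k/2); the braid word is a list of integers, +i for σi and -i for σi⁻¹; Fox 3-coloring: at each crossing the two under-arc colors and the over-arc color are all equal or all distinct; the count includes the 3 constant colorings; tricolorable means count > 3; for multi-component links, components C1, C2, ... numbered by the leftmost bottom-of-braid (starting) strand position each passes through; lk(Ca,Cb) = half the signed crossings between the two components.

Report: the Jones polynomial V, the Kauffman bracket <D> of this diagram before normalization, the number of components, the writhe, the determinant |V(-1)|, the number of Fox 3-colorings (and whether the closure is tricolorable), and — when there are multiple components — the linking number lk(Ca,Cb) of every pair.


V = -q^-3 + 2q^-2 - 2q^-1 + 3 - 2q + 2q^2 - q^3
<D> = -A^-12 + 2A^-8 - 2A^-4 + 3 - 2A^4 + 2A^8 - A^12 (w = 0)
1 component over 10 crossings, w = 0
3 Fox colorings among 3^10, |V(-1)| = 13: not tricolorable
why: the span of V is 6, forcing >= 6 crossings in any diagram


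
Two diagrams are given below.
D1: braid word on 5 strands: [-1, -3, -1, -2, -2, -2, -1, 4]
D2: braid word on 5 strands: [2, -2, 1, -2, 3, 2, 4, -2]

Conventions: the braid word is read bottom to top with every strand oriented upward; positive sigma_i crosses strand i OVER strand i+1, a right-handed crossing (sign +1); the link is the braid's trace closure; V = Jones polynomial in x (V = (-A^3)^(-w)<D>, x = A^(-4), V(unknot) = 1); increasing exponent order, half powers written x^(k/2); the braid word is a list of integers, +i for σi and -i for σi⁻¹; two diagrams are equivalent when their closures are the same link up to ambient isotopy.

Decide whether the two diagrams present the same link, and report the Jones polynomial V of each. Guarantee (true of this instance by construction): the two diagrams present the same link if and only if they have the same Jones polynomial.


equivalent: no
D1 (bracket A^-10 + 2A^-2 - 2A^2 + A^6 - 2A^10 + A^14; 8 crossings at w = -6): V = x^-8 - 2x^-7 + x^-6 - 2x^-5 + 2x^-4 + x^-2
V(D2) = 1  (w +2, c 8, <D> = A^6)
key observation: 2 values of V(x) split the 2 diagrams
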